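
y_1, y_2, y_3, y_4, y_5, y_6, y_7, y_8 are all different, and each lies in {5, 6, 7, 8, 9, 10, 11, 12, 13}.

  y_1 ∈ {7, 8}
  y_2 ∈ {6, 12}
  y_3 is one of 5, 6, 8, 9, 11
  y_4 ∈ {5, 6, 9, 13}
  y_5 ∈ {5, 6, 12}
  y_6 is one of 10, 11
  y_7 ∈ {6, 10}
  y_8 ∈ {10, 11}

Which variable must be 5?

y_6 and y_8 share exactly the 2 values {10, 11}; by pigeonhole those values go to them, so strike 10, 11 from y_3, y_7.
y_7's domain is down to {6}, so y_7 = 6. Eliminate 6 elsewhere: y_2, y_3, y_4, y_5.
y_2 must be 12 (only option left). Strike 12 from y_5.
So 5 goes to y_5.

y_5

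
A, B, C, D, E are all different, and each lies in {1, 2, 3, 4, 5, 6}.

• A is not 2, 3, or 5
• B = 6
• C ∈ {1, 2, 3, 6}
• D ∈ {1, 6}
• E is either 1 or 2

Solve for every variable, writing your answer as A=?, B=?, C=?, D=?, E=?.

A=4, B=6, C=3, D=1, E=2

B must be 6 (only option left). Eliminate 6 elsewhere: A, C, D.
That leaves D = 1. So A, C, E can't be 1.
E's domain is down to {2}, so E = 2. Strike 2 from C.
That leaves A = 4.
C's domain is down to {3}, so C = 3.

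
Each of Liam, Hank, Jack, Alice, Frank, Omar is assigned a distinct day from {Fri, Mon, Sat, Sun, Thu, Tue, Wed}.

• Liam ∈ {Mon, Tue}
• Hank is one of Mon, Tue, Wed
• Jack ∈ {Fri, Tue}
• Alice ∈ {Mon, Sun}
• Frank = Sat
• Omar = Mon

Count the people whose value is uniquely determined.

Frank's domain is down to {Sat}, so Frank = Sat.
That leaves Omar = Mon. So Liam, Hank, Alice can't be Mon.
That leaves Liam = Tue. Remove Tue from Hank, Jack.
Hank has just one choice, so Hank = Wed.
Jack's domain is down to {Fri}, so Jack = Fri.
Alice's domain is down to {Sun}, so Alice = Sun.
Every person is fixed: Liam=Tue, Hank=Wed, Jack=Fri, Alice=Sun, Frank=Sat, Omar=Mon. That makes 6.

6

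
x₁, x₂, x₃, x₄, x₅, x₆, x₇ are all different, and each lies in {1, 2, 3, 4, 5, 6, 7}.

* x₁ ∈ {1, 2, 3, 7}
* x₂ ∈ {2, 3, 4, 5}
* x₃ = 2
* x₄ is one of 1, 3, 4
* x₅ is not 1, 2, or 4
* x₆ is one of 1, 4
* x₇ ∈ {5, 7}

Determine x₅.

x₃ must be 2 (only option left). Eliminate 2 elsewhere: x₁, x₂.
Among the 6 still-open variables, 6 fits only x₅ (and all 6 values in {1, 3, 4, 5, 6, 7} must be used), so x₅ = 6.

6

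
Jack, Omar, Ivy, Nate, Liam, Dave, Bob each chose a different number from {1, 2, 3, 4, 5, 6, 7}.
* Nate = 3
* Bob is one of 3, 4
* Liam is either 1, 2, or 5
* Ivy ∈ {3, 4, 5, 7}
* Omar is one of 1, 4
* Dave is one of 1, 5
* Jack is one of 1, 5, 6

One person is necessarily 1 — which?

Nate must be 3 (only option left). Remove 3 from Ivy, Bob.
That leaves Bob = 4. Strike 4 from Omar, Ivy.
So 1 goes to Omar.

Omar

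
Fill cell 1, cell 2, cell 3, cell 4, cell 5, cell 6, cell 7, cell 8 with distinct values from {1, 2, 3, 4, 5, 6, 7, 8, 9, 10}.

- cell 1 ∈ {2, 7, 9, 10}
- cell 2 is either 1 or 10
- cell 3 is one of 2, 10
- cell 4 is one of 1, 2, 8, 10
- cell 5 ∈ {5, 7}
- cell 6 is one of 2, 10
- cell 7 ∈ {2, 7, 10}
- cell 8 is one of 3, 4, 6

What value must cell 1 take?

cell 3 and cell 6 share exactly the 2 values {2, 10}; by pigeonhole those values go to them, so strike 2, 10 from cell 1, cell 2, cell 4, cell 7.
cell 2's domain is down to {1}, so cell 2 = 1. Remove 1 from cell 4.
That leaves cell 4 = 8.
cell 7's domain is down to {7}, so cell 7 = 7. So cell 1, cell 5 can't be 7.
So cell 1 = 9.

9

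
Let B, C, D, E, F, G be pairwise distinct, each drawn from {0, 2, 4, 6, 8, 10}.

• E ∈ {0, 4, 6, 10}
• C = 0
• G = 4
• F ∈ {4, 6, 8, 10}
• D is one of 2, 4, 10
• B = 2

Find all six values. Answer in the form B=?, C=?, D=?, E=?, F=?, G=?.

B=2, C=0, D=10, E=6, F=8, G=4

B must be 2 (only option left). So D can't be 2.
C's domain is down to {0}, so C = 0. Strike 0 from E.
G must be 4 (only option left). Remove 4 from D, E, F.
D has just one choice, so D = 10. Strike 10 from E, F.
E has just one choice, so E = 6. Eliminate 6 elsewhere: F.
F must be 8 (only option left).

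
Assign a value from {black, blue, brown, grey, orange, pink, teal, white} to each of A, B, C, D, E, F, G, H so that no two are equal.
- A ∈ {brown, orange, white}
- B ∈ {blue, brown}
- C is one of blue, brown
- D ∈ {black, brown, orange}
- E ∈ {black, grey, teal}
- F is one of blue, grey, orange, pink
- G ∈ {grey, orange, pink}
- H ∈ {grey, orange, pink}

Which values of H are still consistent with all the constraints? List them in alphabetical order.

The 8 variables together cover exactly {black, blue, brown, grey, orange, pink, teal, white} — 8 values for 8 variables — and teal appears only in E's list, so E = teal.
The 7 still-open variables draw from only 7 values {black, blue, brown, grey, orange, pink, white}, so each is used; only D can be black, hence D = black.
The 6 still-open variables together cover exactly {blue, brown, grey, orange, pink, white} — 6 values for 6 variables — and white appears only in A's list, so A = white.
B and C between them cover only {blue, brown} — a naked pair. Remove those values from F.
No further eliminations apply; H can still be any of grey, orange, pink.

grey, orange, pink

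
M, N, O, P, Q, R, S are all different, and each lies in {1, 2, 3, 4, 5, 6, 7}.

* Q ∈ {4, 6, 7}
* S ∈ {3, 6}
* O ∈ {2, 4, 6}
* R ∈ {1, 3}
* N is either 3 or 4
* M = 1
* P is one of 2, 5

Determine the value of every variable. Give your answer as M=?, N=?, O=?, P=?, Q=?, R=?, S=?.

M=1, N=4, O=2, P=5, Q=7, R=3, S=6

M has just one choice, so M = 1. Remove 1 from R.
R has just one choice, so R = 3. So N, S can't be 3.
S's domain is down to {6}, so S = 6. Strike 6 from O, Q.
That leaves N = 4. Strike 4 from O, Q.
O's domain is down to {2}, so O = 2. Remove 2 from P.
P's domain is down to {5}, so P = 5.
Q must be 7 (only option left).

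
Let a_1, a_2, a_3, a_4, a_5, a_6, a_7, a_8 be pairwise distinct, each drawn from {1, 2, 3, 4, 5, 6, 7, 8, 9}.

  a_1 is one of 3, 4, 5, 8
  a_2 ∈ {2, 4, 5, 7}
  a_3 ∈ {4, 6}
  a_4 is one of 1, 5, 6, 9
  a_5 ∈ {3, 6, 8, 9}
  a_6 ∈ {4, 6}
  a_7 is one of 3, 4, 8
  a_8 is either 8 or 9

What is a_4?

The 2 variables a_3 and a_6 are confined to {4, 6}, which locks those values in; drop them from a_1, a_2, a_4, a_5, a_7.
The 3 variables a_5, a_7, a_8 are confined to {3, 8, 9}, which locks those values in; drop them from a_1, a_4.
a_1's domain is down to {5}, so a_1 = 5. So a_2, a_4 can't be 5.
So a_4 = 1.

1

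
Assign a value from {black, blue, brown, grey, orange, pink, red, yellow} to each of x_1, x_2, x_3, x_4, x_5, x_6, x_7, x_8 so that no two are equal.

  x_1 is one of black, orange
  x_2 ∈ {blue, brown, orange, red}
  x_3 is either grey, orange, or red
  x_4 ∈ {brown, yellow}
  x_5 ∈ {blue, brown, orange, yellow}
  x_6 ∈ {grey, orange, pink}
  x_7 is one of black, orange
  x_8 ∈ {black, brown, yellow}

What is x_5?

blue

The 8 variables together cover exactly {black, blue, brown, grey, orange, pink, red, yellow} — 8 values for 8 variables — and pink appears only in x_6's list, so x_6 = pink.
The 7 still-open variables together cover exactly {black, blue, brown, grey, orange, red, yellow} — 7 values for 7 variables — and grey appears only in x_3's list, so x_3 = grey.
Among the 6 still-open variables, red fits only x_2 (and all 6 values in {black, blue, brown, orange, red, yellow} must be used), so x_2 = red.
Among the 5 still-open variables, blue fits only x_5 (and all 5 values in {black, blue, brown, orange, yellow} must be used), so x_5 = blue.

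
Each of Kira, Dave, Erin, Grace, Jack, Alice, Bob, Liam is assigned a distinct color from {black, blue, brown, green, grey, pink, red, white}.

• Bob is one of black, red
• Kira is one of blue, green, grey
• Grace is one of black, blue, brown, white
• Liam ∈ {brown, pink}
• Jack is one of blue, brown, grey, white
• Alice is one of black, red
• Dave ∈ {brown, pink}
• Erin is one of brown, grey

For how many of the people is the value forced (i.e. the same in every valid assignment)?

2

Among the 8 variables, green fits only Kira (and all 8 values in {black, blue, brown, green, grey, pink, red, white} must be used), so Kira = green.
Dave and Liam share exactly the 2 values {brown, pink}; by pigeonhole those values go to them, so strike brown, pink from Erin, Grace, Jack.
That leaves Erin = grey. Remove grey from Jack.
Alice and Bob between them cover only {black, red} — a naked pair. Remove those values from Grace.
Determined: Kira=green, Erin=grey. The other people each still have more than one consistent value. That makes 2.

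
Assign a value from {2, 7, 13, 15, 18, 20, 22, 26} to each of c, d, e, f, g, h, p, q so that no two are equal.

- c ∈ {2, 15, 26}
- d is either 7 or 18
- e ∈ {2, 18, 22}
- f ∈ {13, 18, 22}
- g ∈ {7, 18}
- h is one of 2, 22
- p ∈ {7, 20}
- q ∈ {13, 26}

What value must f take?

13

The 8 variables draw from only 8 values {2, 7, 13, 15, 18, 20, 22, 26}, so each is used; only c can be 15, hence c = 15.
Among the 7 still-open variables, 20 fits only p (and all 7 values in {2, 7, 13, 18, 20, 22, 26} must be used), so p = 20.
The 6 still-open variables draw from only 6 values {2, 7, 13, 18, 22, 26}, so each is used; only q can be 26, hence q = 26.
The 5 still-open variables draw from only 5 values {2, 7, 13, 18, 22}, so each is used; only f can be 13, hence f = 13.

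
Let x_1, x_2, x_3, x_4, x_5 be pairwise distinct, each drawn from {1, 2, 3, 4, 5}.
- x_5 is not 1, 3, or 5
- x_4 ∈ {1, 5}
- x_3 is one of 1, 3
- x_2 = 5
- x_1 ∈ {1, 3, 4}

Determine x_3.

3

x_2 has just one choice, so x_2 = 5. So x_4 can't be 5.
That leaves x_4 = 1. Eliminate 1 elsewhere: x_1, x_3.
So x_3 = 3.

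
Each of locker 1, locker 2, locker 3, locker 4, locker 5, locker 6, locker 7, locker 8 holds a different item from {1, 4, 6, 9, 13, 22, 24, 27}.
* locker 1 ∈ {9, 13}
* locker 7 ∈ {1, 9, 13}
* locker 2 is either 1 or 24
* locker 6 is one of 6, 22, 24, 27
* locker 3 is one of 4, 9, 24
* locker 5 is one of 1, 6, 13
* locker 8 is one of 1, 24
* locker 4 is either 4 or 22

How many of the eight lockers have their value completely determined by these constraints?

The 8 variables draw from only 8 values {1, 4, 6, 9, 13, 22, 24, 27}, so each is used; only locker 6 can be 27, hence locker 6 = 27.
Among the 7 still-open variables, 6 fits only locker 5 (and all 7 values in {1, 4, 6, 9, 13, 22, 24} must be used), so locker 5 = 6.
The 6 still-open variables draw from only 6 values {1, 4, 9, 13, 22, 24}, so each is used; only locker 4 can be 22, hence locker 4 = 22.
Among the 5 still-open variables, 4 fits only locker 3 (and all 5 values in {1, 4, 9, 13, 24} must be used), so locker 3 = 4.
locker 2 and locker 8 between them cover only {1, 24} — a naked pair. Remove those values from locker 7.
Determined: locker 3=4, locker 4=22, locker 5=6, locker 6=27. The other lockers each still have more than one consistent value. That makes 4.

4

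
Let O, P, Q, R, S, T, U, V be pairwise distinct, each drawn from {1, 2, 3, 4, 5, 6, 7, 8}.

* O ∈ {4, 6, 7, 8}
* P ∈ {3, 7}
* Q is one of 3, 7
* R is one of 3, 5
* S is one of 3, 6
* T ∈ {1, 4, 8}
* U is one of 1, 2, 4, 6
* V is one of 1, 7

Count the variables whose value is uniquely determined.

4

The 8 variables together cover exactly {1, 2, 3, 4, 5, 6, 7, 8} — 8 values for 8 variables — and 2 appears only in U's list, so U = 2.
The 7 still-open variables draw from only 7 values {1, 3, 4, 5, 6, 7, 8}, so each is used; only R can be 5, hence R = 5.
The 2 variables P and Q are confined to {3, 7}, which locks those values in; drop them from O, S, V.
S's domain is down to {6}, so S = 6. Eliminate 6 elsewhere: O.
That leaves V = 1. Eliminate 1 elsewhere: T.
Determined: R=5, S=6, U=2, V=1. The other variables each still have more than one consistent value. That makes 4.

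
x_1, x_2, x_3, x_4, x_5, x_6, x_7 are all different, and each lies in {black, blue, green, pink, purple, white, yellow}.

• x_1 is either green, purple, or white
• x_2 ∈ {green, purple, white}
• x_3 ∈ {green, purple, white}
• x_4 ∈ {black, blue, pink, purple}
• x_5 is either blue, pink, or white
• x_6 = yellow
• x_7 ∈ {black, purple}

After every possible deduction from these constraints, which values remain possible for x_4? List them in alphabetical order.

x_6 has just one choice, so x_6 = yellow.
x_1, x_2, x_3 between them cover only {green, purple, white} — a naked triple. Remove those values from x_4, x_5, x_7.
x_7 must be black (only option left). Remove black from x_4.
No further eliminations apply; x_4 can still be any of blue, pink.

blue, pink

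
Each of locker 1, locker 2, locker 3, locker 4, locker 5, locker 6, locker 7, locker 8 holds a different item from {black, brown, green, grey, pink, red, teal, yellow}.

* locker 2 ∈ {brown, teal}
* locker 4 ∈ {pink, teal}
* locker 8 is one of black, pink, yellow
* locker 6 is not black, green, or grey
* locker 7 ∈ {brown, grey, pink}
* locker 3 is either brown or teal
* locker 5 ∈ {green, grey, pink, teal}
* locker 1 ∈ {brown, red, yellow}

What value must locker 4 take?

pink

The 8 variables draw from only 8 values {black, brown, green, grey, pink, red, teal, yellow}, so each is used; only locker 8 can be black, hence locker 8 = black.
The 7 still-open variables together cover exactly {brown, green, grey, pink, red, teal, yellow} — 7 values for 7 variables — and green appears only in locker 5's list, so locker 5 = green.
The 6 still-open variables draw from only 6 values {brown, grey, pink, red, teal, yellow}, so each is used; only locker 7 can be grey, hence locker 7 = grey.
locker 2 and locker 3 between them cover only {brown, teal} — a naked pair. Remove those values from locker 1, locker 4, locker 6.
So locker 4 = pink.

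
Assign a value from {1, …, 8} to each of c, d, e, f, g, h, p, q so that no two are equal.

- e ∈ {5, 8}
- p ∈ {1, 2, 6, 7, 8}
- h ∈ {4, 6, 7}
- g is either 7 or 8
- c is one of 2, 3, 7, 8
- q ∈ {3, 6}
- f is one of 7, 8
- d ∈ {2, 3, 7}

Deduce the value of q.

The 8 variables draw from only 8 values {1, 2, 3, 4, 5, 6, 7, 8}, so each is used; only p can be 1, hence p = 1.
The 7 still-open variables together cover exactly {2, 3, 4, 5, 6, 7, 8} — 7 values for 7 variables — and 4 appears only in h's list, so h = 4.
Among the 6 still-open variables, 5 fits only e (and all 6 values in {2, 3, 5, 6, 7, 8} must be used), so e = 5.
The 5 still-open variables draw from only 5 values {2, 3, 6, 7, 8}, so each is used; only q can be 6, hence q = 6.

6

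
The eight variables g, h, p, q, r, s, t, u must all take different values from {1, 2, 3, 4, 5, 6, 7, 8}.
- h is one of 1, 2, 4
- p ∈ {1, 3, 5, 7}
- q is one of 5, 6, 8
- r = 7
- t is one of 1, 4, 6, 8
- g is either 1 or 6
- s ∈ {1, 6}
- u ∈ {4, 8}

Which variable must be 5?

r's domain is down to {7}, so r = 7. Eliminate 7 elsewhere: p.
The 7 still-open variables together cover exactly {1, 2, 3, 4, 5, 6, 8} — 7 values for 7 variables — and 2 appears only in h's list, so h = 2.
The 6 still-open variables draw from only 6 values {1, 3, 4, 5, 6, 8}, so each is used; only p can be 3, hence p = 3.
Among the 5 still-open variables, 5 fits only q (and all 5 values in {1, 4, 5, 6, 8} must be used), so q = 5.

q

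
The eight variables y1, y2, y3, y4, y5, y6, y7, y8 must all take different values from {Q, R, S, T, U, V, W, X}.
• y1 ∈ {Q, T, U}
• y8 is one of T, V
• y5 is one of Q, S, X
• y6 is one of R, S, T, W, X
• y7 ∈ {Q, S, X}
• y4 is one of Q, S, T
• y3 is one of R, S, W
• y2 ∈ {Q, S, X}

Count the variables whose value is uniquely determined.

The 8 variables draw from only 8 values {Q, R, S, T, U, V, W, X}, so each is used; only y1 can be U, hence y1 = U.
The 7 still-open variables draw from only 7 values {Q, R, S, T, V, W, X}, so each is used; only y8 can be V, hence y8 = V.
The 3 variables y2, y5, y7 are confined to {Q, S, X}, which locks those values in; drop them from y3, y4, y6.
y4 has just one choice, so y4 = T. Strike T from y6.
Determined: y1=U, y4=T, y8=V. The other variables each still have more than one consistent value. That makes 3.

3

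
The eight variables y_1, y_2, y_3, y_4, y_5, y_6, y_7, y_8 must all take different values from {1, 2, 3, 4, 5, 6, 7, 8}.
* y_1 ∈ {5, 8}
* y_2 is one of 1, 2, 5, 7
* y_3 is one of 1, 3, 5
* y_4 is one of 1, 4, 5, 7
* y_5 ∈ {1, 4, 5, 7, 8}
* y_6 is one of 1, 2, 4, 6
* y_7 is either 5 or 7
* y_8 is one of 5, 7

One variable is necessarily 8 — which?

y_1

The 8 variables together cover exactly {1, 2, 3, 4, 5, 6, 7, 8} — 8 values for 8 variables — and 3 appears only in y_3's list, so y_3 = 3.
The 7 still-open variables draw from only 7 values {1, 2, 4, 5, 6, 7, 8}, so each is used; only y_6 can be 6, hence y_6 = 6.
The 6 still-open variables draw from only 6 values {1, 2, 4, 5, 7, 8}, so each is used; only y_2 can be 2, hence y_2 = 2.
y_7 and y_8 share exactly the 2 values {5, 7}; by pigeonhole those values go to them, so strike 5, 7 from y_1, y_4, y_5.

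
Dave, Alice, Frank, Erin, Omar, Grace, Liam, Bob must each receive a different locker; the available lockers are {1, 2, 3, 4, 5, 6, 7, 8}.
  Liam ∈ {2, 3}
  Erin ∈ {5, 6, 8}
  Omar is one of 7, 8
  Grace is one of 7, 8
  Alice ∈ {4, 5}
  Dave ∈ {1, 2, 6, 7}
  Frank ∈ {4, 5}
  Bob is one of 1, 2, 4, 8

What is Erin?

6

The 8 variables together cover exactly {1, 2, 3, 4, 5, 6, 7, 8} — 8 values for 8 variables — and 3 appears only in Liam's list, so Liam = 3.
Alice and Frank share exactly the 2 values {4, 5}; by pigeonhole those values go to them, so strike 4, 5 from Erin, Bob.
Omar and Grace share exactly the 2 values {7, 8}; by pigeonhole those values go to them, so strike 7, 8 from Dave, Erin, Bob.
So Erin = 6.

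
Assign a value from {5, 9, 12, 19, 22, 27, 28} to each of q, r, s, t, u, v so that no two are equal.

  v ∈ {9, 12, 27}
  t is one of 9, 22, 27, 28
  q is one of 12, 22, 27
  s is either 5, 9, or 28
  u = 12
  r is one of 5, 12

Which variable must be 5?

u must be 12 (only option left). Eliminate 12 elsewhere: q, r, v.
So 5 goes to r.

r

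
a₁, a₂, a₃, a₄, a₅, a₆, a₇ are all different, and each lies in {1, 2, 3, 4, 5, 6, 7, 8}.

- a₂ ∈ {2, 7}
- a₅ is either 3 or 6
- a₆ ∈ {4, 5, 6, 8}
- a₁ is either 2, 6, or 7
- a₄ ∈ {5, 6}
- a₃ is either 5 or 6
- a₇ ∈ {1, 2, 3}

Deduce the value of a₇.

a₃ and a₄ between them cover only {5, 6} — a naked pair. Remove those values from a₁, a₅, a₆.
a₅'s domain is down to {3}, so a₅ = 3. Remove 3 from a₇.
a₁ and a₂ share exactly the 2 values {2, 7}; by pigeonhole those values go to them, so strike 2, 7 from a₇.
So a₇ = 1.

1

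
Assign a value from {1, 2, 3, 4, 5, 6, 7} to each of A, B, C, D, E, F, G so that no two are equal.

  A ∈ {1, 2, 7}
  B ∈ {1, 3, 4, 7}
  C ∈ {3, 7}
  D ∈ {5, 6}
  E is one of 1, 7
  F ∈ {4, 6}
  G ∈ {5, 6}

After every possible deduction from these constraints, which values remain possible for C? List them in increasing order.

Among the 7 variables, 2 fits only A (and all 7 values in {1, 2, 3, 4, 5, 6, 7} must be used), so A = 2.
D and G share exactly the 2 values {5, 6}; by pigeonhole those values go to them, so strike 5, 6 from F.
F must be 4 (only option left). Remove 4 from B.
No further eliminations apply; C can still be any of 3, 7.

3, 7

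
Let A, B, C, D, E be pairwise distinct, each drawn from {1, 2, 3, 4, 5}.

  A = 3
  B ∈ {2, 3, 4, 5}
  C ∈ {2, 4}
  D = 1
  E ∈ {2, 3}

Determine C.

A must be 3 (only option left). So B, E can't be 3.
That leaves D = 1.
E's domain is down to {2}, so E = 2. So B, C can't be 2.
So C = 4.

4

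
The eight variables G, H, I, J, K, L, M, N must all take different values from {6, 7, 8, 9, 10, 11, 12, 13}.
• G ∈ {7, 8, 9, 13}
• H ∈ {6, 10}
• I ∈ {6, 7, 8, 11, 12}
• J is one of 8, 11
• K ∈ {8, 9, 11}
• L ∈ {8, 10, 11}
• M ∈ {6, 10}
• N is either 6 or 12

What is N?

12

The 8 variables together cover exactly {6, 7, 8, 9, 10, 11, 12, 13} — 8 values for 8 variables — and 13 appears only in G's list, so G = 13.
The 7 still-open variables together cover exactly {6, 7, 8, 9, 10, 11, 12} — 7 values for 7 variables — and 7 appears only in I's list, so I = 7.
The 6 still-open variables together cover exactly {6, 8, 9, 10, 11, 12} — 6 values for 6 variables — and 9 appears only in K's list, so K = 9.
Among the 5 still-open variables, 12 fits only N (and all 5 values in {6, 8, 10, 11, 12} must be used), so N = 12.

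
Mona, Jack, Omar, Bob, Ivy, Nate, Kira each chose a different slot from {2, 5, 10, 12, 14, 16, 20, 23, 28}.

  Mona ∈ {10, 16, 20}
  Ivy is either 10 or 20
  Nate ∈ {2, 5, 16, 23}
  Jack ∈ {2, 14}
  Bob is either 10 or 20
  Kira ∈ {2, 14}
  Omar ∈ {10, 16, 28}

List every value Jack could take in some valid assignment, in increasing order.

Jack and Kira share exactly the 2 values {2, 14}; by pigeonhole those values go to them, so strike 2, 14 from Nate.
Bob and Ivy share exactly the 2 values {10, 20}; by pigeonhole those values go to them, so strike 10, 20 from Mona, Omar.
That leaves Mona = 16. Strike 16 from Omar, Nate.
Omar's domain is down to {28}, so Omar = 28.
No further eliminations apply; Jack can still be any of 2, 14.

2, 14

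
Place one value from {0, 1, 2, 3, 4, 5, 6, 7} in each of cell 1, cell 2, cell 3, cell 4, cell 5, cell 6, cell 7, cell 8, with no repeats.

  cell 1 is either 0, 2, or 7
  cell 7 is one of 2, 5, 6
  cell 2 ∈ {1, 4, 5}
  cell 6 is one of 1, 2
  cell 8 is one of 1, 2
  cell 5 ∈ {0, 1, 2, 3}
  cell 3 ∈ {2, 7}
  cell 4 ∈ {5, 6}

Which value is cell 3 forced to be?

The 8 variables draw from only 8 values {0, 1, 2, 3, 4, 5, 6, 7}, so each is used; only cell 5 can be 3, hence cell 5 = 3.
The 7 still-open variables together cover exactly {0, 1, 2, 4, 5, 6, 7} — 7 values for 7 variables — and 0 appears only in cell 1's list, so cell 1 = 0.
Among the 6 still-open variables, 4 fits only cell 2 (and all 6 values in {1, 2, 4, 5, 6, 7} must be used), so cell 2 = 4.
The 5 still-open variables draw from only 5 values {1, 2, 5, 6, 7}, so each is used; only cell 3 can be 7, hence cell 3 = 7.

7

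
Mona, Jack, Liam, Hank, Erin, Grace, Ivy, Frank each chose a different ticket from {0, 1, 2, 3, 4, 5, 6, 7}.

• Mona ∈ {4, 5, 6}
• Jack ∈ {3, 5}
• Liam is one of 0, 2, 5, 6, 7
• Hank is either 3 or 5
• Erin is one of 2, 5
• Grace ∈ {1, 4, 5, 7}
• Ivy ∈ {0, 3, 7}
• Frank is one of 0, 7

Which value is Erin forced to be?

The 8 variables together cover exactly {0, 1, 2, 3, 4, 5, 6, 7} — 8 values for 8 variables — and 1 appears only in Grace's list, so Grace = 1.
The 7 still-open variables together cover exactly {0, 2, 3, 4, 5, 6, 7} — 7 values for 7 variables — and 4 appears only in Mona's list, so Mona = 4.
Among the 6 still-open variables, 6 fits only Liam (and all 6 values in {0, 2, 3, 5, 6, 7} must be used), so Liam = 6.
Among the 5 still-open variables, 2 fits only Erin (and all 5 values in {0, 2, 3, 5, 7} must be used), so Erin = 2.

2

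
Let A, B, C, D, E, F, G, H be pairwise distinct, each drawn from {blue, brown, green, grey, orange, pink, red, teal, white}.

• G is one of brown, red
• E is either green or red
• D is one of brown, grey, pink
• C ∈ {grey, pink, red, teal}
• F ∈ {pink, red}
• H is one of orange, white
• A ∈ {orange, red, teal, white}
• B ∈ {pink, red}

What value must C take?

The 8 variables together cover exactly {brown, green, grey, orange, pink, red, teal, white} — 8 values for 8 variables — and green appears only in E's list, so E = green.
The 2 variables B and F are confined to {pink, red}, which locks those values in; drop them from A, C, D, G.
G has just one choice, so G = brown. Eliminate brown elsewhere: D.
That leaves D = grey. Strike grey from C.
So C = teal.

teal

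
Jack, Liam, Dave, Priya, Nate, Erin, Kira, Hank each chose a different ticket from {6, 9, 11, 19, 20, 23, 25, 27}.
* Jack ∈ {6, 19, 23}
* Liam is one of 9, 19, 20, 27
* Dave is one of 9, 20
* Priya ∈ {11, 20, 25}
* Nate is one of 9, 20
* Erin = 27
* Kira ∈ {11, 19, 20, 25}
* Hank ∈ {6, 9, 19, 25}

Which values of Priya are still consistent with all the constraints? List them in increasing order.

Erin has just one choice, so Erin = 27. Remove 27 from Liam.
The 7 still-open variables draw from only 7 values {6, 9, 11, 19, 20, 23, 25}, so each is used; only Jack can be 23, hence Jack = 23.
Among the 6 still-open variables, 6 fits only Hank (and all 6 values in {6, 9, 11, 19, 20, 25} must be used), so Hank = 6.
Dave and Nate share exactly the 2 values {9, 20}; by pigeonhole those values go to them, so strike 9, 20 from Liam, Priya, Kira.
Liam has just one choice, so Liam = 19. So Kira can't be 19.
No further eliminations apply; Priya can still be any of 11, 25.

11, 25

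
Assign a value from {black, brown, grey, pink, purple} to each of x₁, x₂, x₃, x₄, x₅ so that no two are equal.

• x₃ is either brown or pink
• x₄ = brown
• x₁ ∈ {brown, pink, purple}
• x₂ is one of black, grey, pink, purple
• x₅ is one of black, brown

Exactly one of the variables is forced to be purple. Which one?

x₄'s domain is down to {brown}, so x₄ = brown. Strike brown from x₁, x₃, x₅.
x₅'s domain is down to {black}, so x₅ = black. Strike black from x₂.
x₃ has just one choice, so x₃ = pink. So x₁, x₂ can't be pink.
So purple goes to x₁.

x₁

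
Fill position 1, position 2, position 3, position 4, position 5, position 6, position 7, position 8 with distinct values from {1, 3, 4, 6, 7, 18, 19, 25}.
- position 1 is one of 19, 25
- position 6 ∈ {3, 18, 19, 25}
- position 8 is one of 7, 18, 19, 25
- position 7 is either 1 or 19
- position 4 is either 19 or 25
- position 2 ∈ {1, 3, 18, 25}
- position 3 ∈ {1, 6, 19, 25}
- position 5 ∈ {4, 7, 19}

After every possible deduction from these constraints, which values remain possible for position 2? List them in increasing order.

3, 18

The 8 variables draw from only 8 values {1, 3, 4, 6, 7, 18, 19, 25}, so each is used; only position 5 can be 4, hence position 5 = 4.
The 7 still-open variables together cover exactly {1, 3, 6, 7, 18, 19, 25} — 7 values for 7 variables — and 6 appears only in position 3's list, so position 3 = 6.
The 6 still-open variables draw from only 6 values {1, 3, 7, 18, 19, 25}, so each is used; only position 8 can be 7, hence position 8 = 7.
position 1 and position 4 between them cover only {19, 25} — a naked pair. Remove those values from position 2, position 6, position 7.
position 7's domain is down to {1}, so position 7 = 1. Remove 1 from position 2.
No further eliminations apply; position 2 can still be any of 3, 18.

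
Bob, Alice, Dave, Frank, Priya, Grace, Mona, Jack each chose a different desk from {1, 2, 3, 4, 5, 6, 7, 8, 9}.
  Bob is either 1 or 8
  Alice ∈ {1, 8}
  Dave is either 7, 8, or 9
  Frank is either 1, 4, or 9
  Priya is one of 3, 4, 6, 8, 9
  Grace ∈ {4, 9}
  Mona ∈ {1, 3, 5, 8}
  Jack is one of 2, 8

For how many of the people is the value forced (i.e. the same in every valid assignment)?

2

Bob and Alice between them cover only {1, 8} — a naked pair. Remove those values from Dave, Frank, Priya, Mona, Jack.
That leaves Jack = 2.
Frank and Grace between them cover only {4, 9} — a naked pair. Remove those values from Dave, Priya.
Dave must be 7 (only option left).
Determined: Dave=7, Jack=2. The other people each still have more than one consistent value. That makes 2.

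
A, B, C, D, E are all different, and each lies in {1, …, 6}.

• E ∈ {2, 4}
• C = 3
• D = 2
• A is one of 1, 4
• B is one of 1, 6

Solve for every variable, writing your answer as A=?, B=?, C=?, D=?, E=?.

A=1, B=6, C=3, D=2, E=4

C has just one choice, so C = 3.
D has just one choice, so D = 2. So E can't be 2.
That leaves E = 4. Strike 4 from A.
That leaves A = 1. Remove 1 from B.
B's domain is down to {6}, so B = 6.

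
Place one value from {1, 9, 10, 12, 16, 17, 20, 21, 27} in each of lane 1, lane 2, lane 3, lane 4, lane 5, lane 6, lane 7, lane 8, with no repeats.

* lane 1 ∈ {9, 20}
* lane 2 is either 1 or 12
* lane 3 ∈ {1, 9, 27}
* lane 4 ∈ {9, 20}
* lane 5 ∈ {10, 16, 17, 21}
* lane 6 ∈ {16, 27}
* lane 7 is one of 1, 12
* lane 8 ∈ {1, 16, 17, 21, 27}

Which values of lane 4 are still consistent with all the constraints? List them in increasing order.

lane 1 and lane 4 between them cover only {9, 20} — a naked pair. Remove those values from lane 3.
lane 2 and lane 7 between them cover only {1, 12} — a naked pair. Remove those values from lane 3, lane 8.
lane 3's domain is down to {27}, so lane 3 = 27. Strike 27 from lane 6, lane 8.
lane 6 must be 16 (only option left). Remove 16 from lane 5, lane 8.
No further eliminations apply; lane 4 can still be any of 9, 20.

9, 20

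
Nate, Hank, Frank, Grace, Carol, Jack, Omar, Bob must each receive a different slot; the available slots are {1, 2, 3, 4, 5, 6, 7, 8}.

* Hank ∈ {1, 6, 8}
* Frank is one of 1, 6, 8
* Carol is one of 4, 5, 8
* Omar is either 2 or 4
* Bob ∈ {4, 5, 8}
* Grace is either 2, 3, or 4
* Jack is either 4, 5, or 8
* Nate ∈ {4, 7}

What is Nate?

The 8 variables draw from only 8 values {1, 2, 3, 4, 5, 6, 7, 8}, so each is used; only Grace can be 3, hence Grace = 3.
The 7 still-open variables draw from only 7 values {1, 2, 4, 5, 6, 7, 8}, so each is used; only Omar can be 2, hence Omar = 2.
The 6 still-open variables together cover exactly {1, 4, 5, 6, 7, 8} — 6 values for 6 variables — and 7 appears only in Nate's list, so Nate = 7.

7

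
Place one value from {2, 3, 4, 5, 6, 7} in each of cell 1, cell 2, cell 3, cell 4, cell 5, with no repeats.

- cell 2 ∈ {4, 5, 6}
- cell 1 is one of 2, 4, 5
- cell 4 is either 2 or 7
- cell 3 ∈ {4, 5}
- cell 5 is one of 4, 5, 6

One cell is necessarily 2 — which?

Among the 5 variables, 7 fits only cell 4 (and all 5 values in {2, 4, 5, 6, 7} must be used), so cell 4 = 7.
The 4 still-open variables draw from only 4 values {2, 4, 5, 6}, so each is used; only cell 1 can be 2, hence cell 1 = 2.

cell 1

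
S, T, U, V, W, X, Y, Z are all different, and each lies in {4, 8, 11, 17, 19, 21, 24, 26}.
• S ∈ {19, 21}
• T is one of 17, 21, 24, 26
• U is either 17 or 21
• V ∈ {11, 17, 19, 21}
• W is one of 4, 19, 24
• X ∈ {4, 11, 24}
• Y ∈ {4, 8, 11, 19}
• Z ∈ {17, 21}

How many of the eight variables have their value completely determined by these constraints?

4

The 8 variables together cover exactly {4, 8, 11, 17, 19, 21, 24, 26} — 8 values for 8 variables — and 8 appears only in Y's list, so Y = 8.
The 7 still-open variables draw from only 7 values {4, 11, 17, 19, 21, 24, 26}, so each is used; only T can be 26, hence T = 26.
The 2 variables U and Z are confined to {17, 21}, which locks those values in; drop them from S, V.
S has just one choice, so S = 19. So V, W can't be 19.
V's domain is down to {11}, so V = 11. Strike 11 from X.
Determined: S=19, T=26, V=11, Y=8. The other variables each still have more than one consistent value. That makes 4.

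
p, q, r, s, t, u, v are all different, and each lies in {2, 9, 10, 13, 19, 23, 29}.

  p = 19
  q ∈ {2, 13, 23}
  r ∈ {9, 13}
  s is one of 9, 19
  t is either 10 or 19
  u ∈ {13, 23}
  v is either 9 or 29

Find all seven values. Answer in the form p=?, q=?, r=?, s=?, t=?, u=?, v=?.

p=19, q=2, r=13, s=9, t=10, u=23, v=29

p's domain is down to {19}, so p = 19. Strike 19 from s, t.
s has just one choice, so s = 9. Eliminate 9 elsewhere: r, v.
t has just one choice, so t = 10.
v's domain is down to {29}, so v = 29.
r must be 13 (only option left). Remove 13 from q, u.
u's domain is down to {23}, so u = 23. Eliminate 23 elsewhere: q.
q has just one choice, so q = 2.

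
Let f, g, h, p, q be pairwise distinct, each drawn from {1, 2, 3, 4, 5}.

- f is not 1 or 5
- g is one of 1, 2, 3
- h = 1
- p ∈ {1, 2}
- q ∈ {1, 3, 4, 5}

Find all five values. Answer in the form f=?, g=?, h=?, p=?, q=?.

h's domain is down to {1}, so h = 1. Remove 1 from g, p, q.
That leaves p = 2. Eliminate 2 elsewhere: f, g.
That leaves g = 3. Eliminate 3 elsewhere: f, q.
That leaves f = 4. Remove 4 from q.
That leaves q = 5.

f=4, g=3, h=1, p=2, q=5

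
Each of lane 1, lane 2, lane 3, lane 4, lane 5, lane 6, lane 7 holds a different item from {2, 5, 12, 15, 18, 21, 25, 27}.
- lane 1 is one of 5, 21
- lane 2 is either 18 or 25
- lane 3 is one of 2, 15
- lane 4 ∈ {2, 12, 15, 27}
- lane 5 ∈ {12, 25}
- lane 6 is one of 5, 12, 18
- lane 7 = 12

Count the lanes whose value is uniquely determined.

lane 7's domain is down to {12}, so lane 7 = 12. Eliminate 12 elsewhere: lane 4, lane 5, lane 6.
lane 5 has just one choice, so lane 5 = 25. So lane 2 can't be 25.
lane 2's domain is down to {18}, so lane 2 = 18. Eliminate 18 elsewhere: lane 6.
lane 6's domain is down to {5}, so lane 6 = 5. Remove 5 from lane 1.
lane 1's domain is down to {21}, so lane 1 = 21.
Determined: lane 1=21, lane 2=18, lane 5=25, lane 6=5, lane 7=12. The other lanes each still have more than one consistent value. That makes 5.

5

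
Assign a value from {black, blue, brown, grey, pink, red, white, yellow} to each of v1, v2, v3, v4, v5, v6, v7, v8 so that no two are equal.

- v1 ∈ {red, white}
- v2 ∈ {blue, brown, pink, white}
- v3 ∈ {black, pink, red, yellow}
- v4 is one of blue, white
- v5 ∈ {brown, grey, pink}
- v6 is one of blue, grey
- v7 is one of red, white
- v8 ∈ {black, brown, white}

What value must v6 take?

The 8 variables together cover exactly {black, blue, brown, grey, pink, red, white, yellow} — 8 values for 8 variables — and yellow appears only in v3's list, so v3 = yellow.
The 7 still-open variables together cover exactly {black, blue, brown, grey, pink, red, white} — 7 values for 7 variables — and black appears only in v8's list, so v8 = black.
The 2 variables v1 and v7 are confined to {red, white}, which locks those values in; drop them from v2, v4.
v4 must be blue (only option left). Strike blue from v2, v6.
So v6 = grey.

grey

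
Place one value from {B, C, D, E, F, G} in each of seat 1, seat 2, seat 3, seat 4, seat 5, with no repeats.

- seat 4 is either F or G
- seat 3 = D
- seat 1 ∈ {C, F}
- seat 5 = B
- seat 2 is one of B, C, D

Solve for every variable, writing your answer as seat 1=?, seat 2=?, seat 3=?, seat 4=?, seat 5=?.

seat 1=F, seat 2=C, seat 3=D, seat 4=G, seat 5=B

seat 3 has just one choice, so seat 3 = D. Eliminate D elsewhere: seat 2.
seat 5's domain is down to {B}, so seat 5 = B. Remove B from seat 2.
seat 2 must be C (only option left). Strike C from seat 1.
seat 1 must be F (only option left). So seat 4 can't be F.
seat 4 has just one choice, so seat 4 = G.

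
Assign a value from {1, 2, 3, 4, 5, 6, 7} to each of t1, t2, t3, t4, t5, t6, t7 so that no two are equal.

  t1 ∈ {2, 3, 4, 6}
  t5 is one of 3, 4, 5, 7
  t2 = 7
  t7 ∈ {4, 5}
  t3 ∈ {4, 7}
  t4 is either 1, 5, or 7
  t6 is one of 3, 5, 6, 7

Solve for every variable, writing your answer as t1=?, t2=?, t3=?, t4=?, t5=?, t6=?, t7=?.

t1=2, t2=7, t3=4, t4=1, t5=3, t6=6, t7=5

t2's domain is down to {7}, so t2 = 7. Eliminate 7 elsewhere: t3, t4, t5, t6.
t3 must be 4 (only option left). So t1, t5, t7 can't be 4.
t7's domain is down to {5}, so t7 = 5. Eliminate 5 elsewhere: t4, t5, t6.
That leaves t4 = 1.
t5 must be 3 (only option left). Strike 3 from t1, t6.
That leaves t6 = 6. So t1 can't be 6.
t1 must be 2 (only option left).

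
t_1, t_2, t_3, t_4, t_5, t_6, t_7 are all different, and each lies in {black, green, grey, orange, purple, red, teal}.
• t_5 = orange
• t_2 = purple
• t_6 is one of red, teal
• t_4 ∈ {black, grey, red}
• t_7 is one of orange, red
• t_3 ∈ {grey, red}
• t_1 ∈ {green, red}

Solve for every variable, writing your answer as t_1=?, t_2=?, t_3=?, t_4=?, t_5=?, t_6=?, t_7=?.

t_1=green, t_2=purple, t_3=grey, t_4=black, t_5=orange, t_6=teal, t_7=red

t_2 has just one choice, so t_2 = purple.
t_5 must be orange (only option left). Remove orange from t_7.
t_7 must be red (only option left). Remove red from t_1, t_3, t_4, t_6.
t_1 has just one choice, so t_1 = green.
t_3's domain is down to {grey}, so t_3 = grey. So t_4 can't be grey.
That leaves t_4 = black.
That leaves t_6 = teal.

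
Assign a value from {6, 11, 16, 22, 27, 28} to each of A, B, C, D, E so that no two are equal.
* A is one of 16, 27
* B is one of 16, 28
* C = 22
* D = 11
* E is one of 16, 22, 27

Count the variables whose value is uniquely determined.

3

C has just one choice, so C = 22. So E can't be 22.
D must be 11 (only option left).
Among the 3 still-open variables, 28 fits only B (and all 3 values in {16, 27, 28} must be used), so B = 28.
Determined: B=28, C=22, D=11. The other variables each still have more than one consistent value. That makes 3.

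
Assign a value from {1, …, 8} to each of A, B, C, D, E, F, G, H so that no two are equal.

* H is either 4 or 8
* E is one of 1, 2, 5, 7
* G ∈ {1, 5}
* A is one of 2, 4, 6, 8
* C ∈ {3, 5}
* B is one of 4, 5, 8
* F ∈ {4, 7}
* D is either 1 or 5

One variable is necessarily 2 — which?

E

The 8 variables draw from only 8 values {1, 2, 3, 4, 5, 6, 7, 8}, so each is used; only C can be 3, hence C = 3.
Among the 7 still-open variables, 6 fits only A (and all 7 values in {1, 2, 4, 5, 6, 7, 8} must be used), so A = 6.
Among the 6 still-open variables, 2 fits only E (and all 6 values in {1, 2, 4, 5, 7, 8} must be used), so E = 2.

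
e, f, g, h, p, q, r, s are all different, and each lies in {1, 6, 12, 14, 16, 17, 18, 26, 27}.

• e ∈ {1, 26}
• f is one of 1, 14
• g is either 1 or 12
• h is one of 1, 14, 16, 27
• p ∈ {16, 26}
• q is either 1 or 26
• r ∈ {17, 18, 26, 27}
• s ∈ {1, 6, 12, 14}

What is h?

e and q share exactly the 2 values {1, 26}; by pigeonhole those values go to them, so strike 1, 26 from f, g, h, p, r, s.
That leaves f = 14. So h, s can't be 14.
g's domain is down to {12}, so g = 12. Eliminate 12 elsewhere: s.
p must be 16 (only option left). Strike 16 from h.
So h = 27.

27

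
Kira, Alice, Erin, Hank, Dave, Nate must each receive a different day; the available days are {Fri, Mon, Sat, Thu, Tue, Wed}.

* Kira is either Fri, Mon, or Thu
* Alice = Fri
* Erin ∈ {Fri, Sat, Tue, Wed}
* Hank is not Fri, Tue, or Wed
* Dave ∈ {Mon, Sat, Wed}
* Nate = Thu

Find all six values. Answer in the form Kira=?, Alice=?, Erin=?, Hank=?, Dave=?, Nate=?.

Alice must be Fri (only option left). Eliminate Fri elsewhere: Kira, Erin.
Nate must be Thu (only option left). So Kira, Hank can't be Thu.
Kira has just one choice, so Kira = Mon. Strike Mon from Hank, Dave.
Hank has just one choice, so Hank = Sat. Remove Sat from Erin, Dave.
Dave's domain is down to {Wed}, so Dave = Wed. Remove Wed from Erin.
Erin's domain is down to {Tue}, so Erin = Tue.

Kira=Mon, Alice=Fri, Erin=Tue, Hank=Sat, Dave=Wed, Nate=Thu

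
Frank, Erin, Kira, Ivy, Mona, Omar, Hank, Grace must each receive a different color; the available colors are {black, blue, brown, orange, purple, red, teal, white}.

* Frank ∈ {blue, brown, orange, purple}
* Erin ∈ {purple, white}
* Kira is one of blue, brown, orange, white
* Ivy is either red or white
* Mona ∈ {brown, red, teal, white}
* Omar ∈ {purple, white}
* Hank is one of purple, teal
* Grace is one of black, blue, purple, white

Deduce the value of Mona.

The 8 variables together cover exactly {black, blue, brown, orange, purple, red, teal, white} — 8 values for 8 variables — and black appears only in Grace's list, so Grace = black.
Erin and Omar between them cover only {purple, white} — a naked pair. Remove those values from Frank, Kira, Ivy, Mona, Hank.
Ivy has just one choice, so Ivy = red. Remove red from Mona.
Hank's domain is down to {teal}, so Hank = teal. Eliminate teal elsewhere: Mona.
So Mona = brown.

brown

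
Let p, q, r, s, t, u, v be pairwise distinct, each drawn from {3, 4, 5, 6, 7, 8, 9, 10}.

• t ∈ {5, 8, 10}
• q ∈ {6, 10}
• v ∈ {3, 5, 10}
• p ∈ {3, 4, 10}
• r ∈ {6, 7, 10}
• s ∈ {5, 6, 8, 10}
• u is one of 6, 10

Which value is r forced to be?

The 7 variables together cover exactly {3, 4, 5, 6, 7, 8, 10} — 7 values for 7 variables — and 4 appears only in p's list, so p = 4.
The 6 still-open variables draw from only 6 values {3, 5, 6, 7, 8, 10}, so each is used; only v can be 3, hence v = 3.
The 5 still-open variables together cover exactly {5, 6, 7, 8, 10} — 5 values for 5 variables — and 7 appears only in r's list, so r = 7.

7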